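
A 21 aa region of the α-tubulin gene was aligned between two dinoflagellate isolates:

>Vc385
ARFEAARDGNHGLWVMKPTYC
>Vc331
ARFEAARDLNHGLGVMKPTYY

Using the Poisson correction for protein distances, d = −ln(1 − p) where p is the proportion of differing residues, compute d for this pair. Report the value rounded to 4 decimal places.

0.1542

Mismatches occur at site 9 (G→L), site 14 (W→G), site 21 (C→Y).
p = 3/21 = 0.142857.
d = −ln(1 − 0.142857) = −ln(0.857143) = 0.1542.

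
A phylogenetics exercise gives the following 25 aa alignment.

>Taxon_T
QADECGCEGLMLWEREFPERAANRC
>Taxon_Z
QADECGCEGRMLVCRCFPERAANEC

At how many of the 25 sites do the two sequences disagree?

5

Mismatches occur at site 10 (L→R), site 13 (W→V), site 14 (E→C), site 16 (E→C), site 24 (R→E).
That gives 5 mismatches out of 25 aligned sites, so the Hamming distance is 5.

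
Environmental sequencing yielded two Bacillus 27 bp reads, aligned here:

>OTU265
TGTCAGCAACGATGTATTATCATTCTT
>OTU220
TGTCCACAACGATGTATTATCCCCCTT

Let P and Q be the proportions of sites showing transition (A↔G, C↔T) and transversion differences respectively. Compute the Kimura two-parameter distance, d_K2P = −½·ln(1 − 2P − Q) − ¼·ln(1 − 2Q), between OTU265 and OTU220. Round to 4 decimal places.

Differing sites — 5:A/C (Tv); 6:G/A (Ti); 22:A/C (Tv); 23:T/C (Ti); 24:T/C (Ti).
Of the 5 differences, 3 transitions and 2 transversions over 27 sites: P = 3/27 = 0.111111, Q = 2/27 = 0.074074.
d = −0.5·ln(0.703704) − 0.25·ln(0.851852) = −0.5·(-0.351397) − 0.25·(-0.160342) = 0.2158.

0.2158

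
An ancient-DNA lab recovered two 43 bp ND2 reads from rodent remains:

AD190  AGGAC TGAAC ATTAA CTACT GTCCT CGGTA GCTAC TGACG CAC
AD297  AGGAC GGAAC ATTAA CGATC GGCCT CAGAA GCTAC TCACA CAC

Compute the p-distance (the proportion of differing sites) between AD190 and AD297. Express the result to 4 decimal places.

Mismatches occur at site 6 (T/G), site 17 (T/G), site 19 (C/T), site 20 (T/C), site 22 (T/G), site 27 (G/A), site 29 (T/A), site 37 (G/C), site 40 (G/A).
There are 9 differences over 43 sites, so p = 9/43 = 0.2093.

0.2093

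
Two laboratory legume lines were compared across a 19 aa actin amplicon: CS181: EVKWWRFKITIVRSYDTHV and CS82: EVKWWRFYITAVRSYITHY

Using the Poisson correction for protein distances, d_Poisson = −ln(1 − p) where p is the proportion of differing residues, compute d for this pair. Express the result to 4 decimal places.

Differing sites — 8:K/Y; 11:I/A; 16:D/I; 19:V/Y.
p = 4/19 = 0.210526.
d = −ln(1 − 0.210526) = −ln(0.789474) = 0.2364.

0.2364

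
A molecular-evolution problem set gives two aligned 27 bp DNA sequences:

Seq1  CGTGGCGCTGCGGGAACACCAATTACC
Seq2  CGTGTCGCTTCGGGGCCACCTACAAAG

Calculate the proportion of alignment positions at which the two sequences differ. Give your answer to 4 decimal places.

Mismatches occur at site 5 (G↔T), site 10 (G↔T), site 15 (A↔G), site 16 (A↔C), site 21 (A↔T), site 23 (T↔C), site 24 (T↔A), site 26 (C↔A), site 27 (C↔G).
There are 9 differences over 27 sites, so p = 9/27 = 0.3333.

0.3333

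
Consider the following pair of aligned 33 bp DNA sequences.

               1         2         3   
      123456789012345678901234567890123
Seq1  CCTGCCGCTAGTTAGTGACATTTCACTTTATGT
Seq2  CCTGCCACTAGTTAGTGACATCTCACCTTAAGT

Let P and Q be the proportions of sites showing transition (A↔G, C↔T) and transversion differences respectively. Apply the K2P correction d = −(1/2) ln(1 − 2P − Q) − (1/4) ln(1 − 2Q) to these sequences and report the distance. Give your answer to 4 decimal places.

0.1348

The sequences differ at positions 7 (G/A, transition), 22 (T/C, transition), 27 (T/C, transition), 31 (T/A, transversion).
Of the 4 differences, 3 transitions and 1 transversion over 33 sites: P = 3/33 = 0.090909, Q = 1/33 = 0.030303.
d = −0.5·ln(0.787879) − 0.25·ln(0.939394) = −0.5·(-0.238411) − 0.25·(-0.062520) = 0.1348.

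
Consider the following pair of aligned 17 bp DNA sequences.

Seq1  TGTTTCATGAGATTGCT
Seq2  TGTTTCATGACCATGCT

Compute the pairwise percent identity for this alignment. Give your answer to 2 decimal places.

The sequences differ at positions 11 (G/C), 12 (A/C), 13 (T/A).
14 of the 17 sites match, so the percent identity is 14/17 × 100 = 82.35%.

82.35%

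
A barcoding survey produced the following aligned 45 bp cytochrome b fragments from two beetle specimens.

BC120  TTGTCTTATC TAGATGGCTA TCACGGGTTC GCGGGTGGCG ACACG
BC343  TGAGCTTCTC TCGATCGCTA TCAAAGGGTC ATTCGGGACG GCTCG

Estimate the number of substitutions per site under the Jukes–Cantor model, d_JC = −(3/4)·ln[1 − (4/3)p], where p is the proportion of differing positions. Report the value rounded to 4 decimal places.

0.5254

Mismatches occur at site 2 (T↔G), site 3 (G↔A), site 4 (T↔G), site 8 (A↔C), site 12 (A↔C), site 16 (G↔C), site 24 (C↔A), site 25 (G↔A), site 28 (T↔G), site 31 (G↔A), site 32 (C↔T), site 33 (G↔T), site 34 (G↔C), site 36 (T↔G), site 38 (G↔A), site 41 (A↔G), site 43 (A↔T).
p = 17/45 = 0.377778.
d = −0.75 · ln(1 − (4/3)·0.377778) = −0.75 · ln(0.496296) = −0.75 · (-0.700583) = 0.5254.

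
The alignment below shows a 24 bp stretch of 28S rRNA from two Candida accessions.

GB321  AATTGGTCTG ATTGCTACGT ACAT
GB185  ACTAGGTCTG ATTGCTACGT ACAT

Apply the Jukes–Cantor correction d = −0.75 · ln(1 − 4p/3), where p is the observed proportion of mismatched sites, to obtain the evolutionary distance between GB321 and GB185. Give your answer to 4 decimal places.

Mismatches occur at site 2 (A→C), site 4 (T→A).
p = 2/24 = 0.083333.
d = −0.75 · ln(1 − (4/3)·0.083333) = −0.75 · ln(0.888889) = −0.75 · (-0.117783) = 0.0883.

0.0883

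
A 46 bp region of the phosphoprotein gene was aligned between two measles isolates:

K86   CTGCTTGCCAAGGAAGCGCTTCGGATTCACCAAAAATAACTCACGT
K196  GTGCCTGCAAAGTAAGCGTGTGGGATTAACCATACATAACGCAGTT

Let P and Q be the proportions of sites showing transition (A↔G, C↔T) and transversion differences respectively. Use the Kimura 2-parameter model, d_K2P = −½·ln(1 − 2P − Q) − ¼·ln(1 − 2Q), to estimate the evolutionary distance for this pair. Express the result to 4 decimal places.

0.3600

Mismatches occur at site 1 (C↔G, transversion), site 5 (T↔C, transition), site 9 (C↔A, transversion), site 13 (G↔T, transversion), site 19 (C↔T, transition), site 20 (T↔G, transversion), site 22 (C↔G, transversion), site 28 (C↔A, transversion), site 33 (A↔T, transversion), site 35 (A↔C, transversion), site 41 (T↔G, transversion), site 44 (C↔G, transversion), site 45 (G↔T, transversion).
Of the 13 differences, 2 transitions and 11 transversions over 46 sites: P = 2/46 = 0.043478, Q = 11/46 = 0.239130.
d = −0.5·ln(0.673914) − 0.25·ln(0.521740) = −0.5·(-0.394653) − 0.25·(-0.650586) = 0.3600.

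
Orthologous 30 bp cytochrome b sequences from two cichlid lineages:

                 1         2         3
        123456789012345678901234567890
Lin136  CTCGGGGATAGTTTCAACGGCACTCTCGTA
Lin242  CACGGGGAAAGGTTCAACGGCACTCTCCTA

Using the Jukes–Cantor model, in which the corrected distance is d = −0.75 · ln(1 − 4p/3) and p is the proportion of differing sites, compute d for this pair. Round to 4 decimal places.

Mismatches occur at site 2 (T→A), site 9 (T→A), site 12 (T→G), site 28 (G→C).
p = 4/30 = 0.133333.
d = −0.75 · ln(1 − (4/3)·0.133333) = −0.75 · ln(0.822223) = −0.75 · (-0.195744) = 0.1468.

0.1468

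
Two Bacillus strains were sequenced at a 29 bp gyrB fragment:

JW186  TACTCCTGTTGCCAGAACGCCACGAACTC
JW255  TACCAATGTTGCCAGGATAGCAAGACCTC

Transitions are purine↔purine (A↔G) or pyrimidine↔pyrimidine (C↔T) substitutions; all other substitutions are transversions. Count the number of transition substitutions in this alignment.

4

Differing sites — 4:T/C (Ti); 5:C/A (Tv); 6:C/A (Tv); 16:A/G (Ti); 18:C/T (Ti); 19:G/A (Ti); 20:C/G (Tv); 23:C/A (Tv); 26:A/C (Tv).
Of the 9 differences, 4 transitions and 5 transversions, so the answer is 4.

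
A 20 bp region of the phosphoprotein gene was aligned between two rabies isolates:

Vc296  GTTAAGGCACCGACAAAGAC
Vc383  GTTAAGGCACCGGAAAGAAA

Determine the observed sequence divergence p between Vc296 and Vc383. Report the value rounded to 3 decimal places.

0.250

Differing sites — 13:A/G; 14:C/A; 17:A/G; 18:G/A; 20:C/A.
There are 5 differences over 20 sites, so p = 5/20 = 0.250.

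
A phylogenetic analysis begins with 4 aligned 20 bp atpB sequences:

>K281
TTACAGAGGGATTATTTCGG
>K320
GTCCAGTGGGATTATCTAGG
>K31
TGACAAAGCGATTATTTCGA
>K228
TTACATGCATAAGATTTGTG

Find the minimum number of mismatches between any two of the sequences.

4

Pairwise Hamming distances:
  K281 vs K320: 5
  K281 vs K31: 4
  K281 vs K228: 9
  K320 vs K31: 9
  K320 vs K228: 12
  K31 vs K228: 11
The smallest is 4, between K281 and K31.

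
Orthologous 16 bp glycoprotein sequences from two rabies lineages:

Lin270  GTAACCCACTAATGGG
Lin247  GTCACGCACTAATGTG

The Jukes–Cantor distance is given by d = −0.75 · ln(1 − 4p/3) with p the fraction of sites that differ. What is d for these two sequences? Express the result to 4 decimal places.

0.2158

The sequences differ at positions 3 (A/C), 6 (C/G), 15 (G/T).
p = 3/16 = 0.187500.
d = −0.75 · ln(1 − (4/3)·0.187500) = −0.75 · ln(0.750000) = −0.75 · (-0.287682) = 0.2158.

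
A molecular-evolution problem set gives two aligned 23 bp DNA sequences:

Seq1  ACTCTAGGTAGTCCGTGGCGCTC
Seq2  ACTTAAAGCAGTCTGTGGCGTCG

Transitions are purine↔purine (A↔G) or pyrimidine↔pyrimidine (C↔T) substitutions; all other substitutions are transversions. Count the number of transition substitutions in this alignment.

The sequences differ at positions 4 (C/T, transition), 5 (T/A, transversion), 7 (G/A, transition), 9 (T/C, transition), 14 (C/T, transition), 21 (C/T, transition), 22 (T/C, transition), 23 (C/G, transversion).
Of the 8 differences, 6 transitions and 2 transversions, so the answer is 6.

6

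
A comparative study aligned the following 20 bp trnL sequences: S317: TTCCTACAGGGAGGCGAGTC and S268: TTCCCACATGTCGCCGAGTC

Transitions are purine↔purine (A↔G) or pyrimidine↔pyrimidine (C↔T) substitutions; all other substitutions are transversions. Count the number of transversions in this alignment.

4

Differing sites — 5:T/C (Ti); 9:G/T (Tv); 11:G/T (Tv); 12:A/C (Tv); 14:G/C (Tv).
Of the 5 differences, 1 transition and 4 transversions, so the answer is 4.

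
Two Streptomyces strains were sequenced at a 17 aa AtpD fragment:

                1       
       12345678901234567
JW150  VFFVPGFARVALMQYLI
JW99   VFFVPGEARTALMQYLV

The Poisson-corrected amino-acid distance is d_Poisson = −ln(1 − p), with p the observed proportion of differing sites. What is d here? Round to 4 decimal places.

0.1942

The sequences differ at positions 7 (F/E), 10 (V/T), 17 (I/V).
p = 3/17 = 0.176471.
d = −ln(1 − 0.176471) = −ln(0.823529) = 0.1942.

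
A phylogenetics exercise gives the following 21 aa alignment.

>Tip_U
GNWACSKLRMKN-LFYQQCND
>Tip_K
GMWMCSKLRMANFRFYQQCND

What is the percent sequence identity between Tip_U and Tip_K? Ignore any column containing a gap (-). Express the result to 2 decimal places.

Excluding the 1 gap column leaves 20 comparable sites.
The sequences differ at positions 2 (N/M), 4 (A/M), 11 (K/A), 14 (L/R).
16 of the 20 comparable sites match, so the percent identity is 16/20 × 100 = 80.00%.

80.00%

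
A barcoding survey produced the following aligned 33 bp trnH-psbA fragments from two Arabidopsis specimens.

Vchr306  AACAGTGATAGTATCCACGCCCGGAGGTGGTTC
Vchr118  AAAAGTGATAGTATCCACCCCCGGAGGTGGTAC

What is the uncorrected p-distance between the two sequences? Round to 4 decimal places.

Differing sites — 3:C/A; 19:G/C; 32:T/A.
There are 3 differences over 33 sites, so p = 3/33 = 0.0909.

0.0909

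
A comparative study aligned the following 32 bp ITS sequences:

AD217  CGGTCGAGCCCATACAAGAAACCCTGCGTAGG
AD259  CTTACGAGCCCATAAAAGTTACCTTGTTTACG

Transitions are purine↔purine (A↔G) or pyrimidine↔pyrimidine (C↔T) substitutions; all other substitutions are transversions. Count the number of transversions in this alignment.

Differing sites — 2:G/T (Tv); 3:G/T (Tv); 4:T/A (Tv); 15:C/A (Tv); 19:A/T (Tv); 20:A/T (Tv); 24:C/T (Ti); 27:C/T (Ti); 28:G/T (Tv); 31:G/C (Tv).
Of the 10 differences, 2 transitions and 8 transversions, so the answer is 8.

8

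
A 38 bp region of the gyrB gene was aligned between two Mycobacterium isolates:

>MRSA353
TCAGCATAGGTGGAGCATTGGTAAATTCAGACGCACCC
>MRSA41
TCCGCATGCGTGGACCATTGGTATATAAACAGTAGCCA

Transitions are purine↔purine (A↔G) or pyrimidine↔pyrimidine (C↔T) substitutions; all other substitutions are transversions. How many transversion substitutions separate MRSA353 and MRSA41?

11

The sequences differ at positions 3 (A/C, transversion), 8 (A/G, transition), 9 (G/C, transversion), 15 (G/C, transversion), 24 (A/T, transversion), 27 (T/A, transversion), 28 (C/A, transversion), 30 (G/C, transversion), 32 (C/G, transversion), 33 (G/T, transversion), 34 (C/A, transversion), 35 (A/G, transition), 38 (C/A, transversion).
Of the 13 differences, 2 transitions and 11 transversions, so the answer is 11.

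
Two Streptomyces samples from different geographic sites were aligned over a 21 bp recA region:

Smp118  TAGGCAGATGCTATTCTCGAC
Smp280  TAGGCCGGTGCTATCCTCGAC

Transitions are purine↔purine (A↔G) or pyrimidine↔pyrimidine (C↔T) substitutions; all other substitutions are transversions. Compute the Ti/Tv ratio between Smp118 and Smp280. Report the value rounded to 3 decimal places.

2.000

The sequences differ at positions 6 (A/C, transversion), 8 (A/G, transition), 15 (T/C, transition).
Of the 3 differences, 2 transitions and 1 transversion, so Ti/Tv = 2/1 = 2.000.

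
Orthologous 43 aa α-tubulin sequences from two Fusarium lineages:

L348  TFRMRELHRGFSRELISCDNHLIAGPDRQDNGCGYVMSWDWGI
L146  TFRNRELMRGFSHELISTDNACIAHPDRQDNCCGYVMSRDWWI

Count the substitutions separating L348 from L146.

The sequences differ at positions 4 (M/N), 8 (H/M), 13 (R/H), 18 (C/T), 21 (H/A), 22 (L/C), 25 (G/H), 32 (G/C), 39 (W/R), 42 (G/W).
That gives 10 mismatches out of 43 aligned sites, so the Hamming distance is 10.

10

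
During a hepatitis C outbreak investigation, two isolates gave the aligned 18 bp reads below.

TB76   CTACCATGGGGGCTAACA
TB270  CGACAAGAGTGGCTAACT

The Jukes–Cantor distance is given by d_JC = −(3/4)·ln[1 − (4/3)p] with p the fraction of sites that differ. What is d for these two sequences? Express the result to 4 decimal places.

Differing sites — 2:T/G; 5:C/A; 7:T/G; 8:G/A; 10:G/T; 18:A/T.
p = 6/18 = 0.333333.
d = −0.75 · ln(1 − (4/3)·0.333333) = −0.75 · ln(0.555556) = −0.75 · (-0.587786) = 0.4408.

0.4408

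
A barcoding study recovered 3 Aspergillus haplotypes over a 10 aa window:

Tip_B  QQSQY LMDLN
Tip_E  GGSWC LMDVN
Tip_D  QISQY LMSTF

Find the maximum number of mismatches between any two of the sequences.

Pairwise Hamming distances:
  Tip_B vs Tip_E: 5
  Tip_B vs Tip_D: 4
  Tip_E vs Tip_D: 7
The largest is 7, between Tip_E and Tip_D.

7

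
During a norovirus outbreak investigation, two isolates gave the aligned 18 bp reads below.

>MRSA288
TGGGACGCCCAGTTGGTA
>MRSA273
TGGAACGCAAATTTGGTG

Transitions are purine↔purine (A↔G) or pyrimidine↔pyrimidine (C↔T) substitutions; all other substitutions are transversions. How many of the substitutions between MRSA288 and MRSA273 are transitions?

2

Mismatches occur at site 4 (G↔A, transition), site 9 (C↔A, transversion), site 10 (C↔A, transversion), site 12 (G↔T, transversion), site 18 (A↔G, transition).
Of the 5 differences, 2 transitions and 3 transversions, so the answer is 2.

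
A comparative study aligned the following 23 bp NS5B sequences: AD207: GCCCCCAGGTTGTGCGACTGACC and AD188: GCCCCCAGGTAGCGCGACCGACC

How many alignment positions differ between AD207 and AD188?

3

The sequences differ at positions 11 (T/A), 13 (T/C), 19 (T/C).
That gives 3 mismatches out of 23 aligned sites, so the Hamming distance is 3.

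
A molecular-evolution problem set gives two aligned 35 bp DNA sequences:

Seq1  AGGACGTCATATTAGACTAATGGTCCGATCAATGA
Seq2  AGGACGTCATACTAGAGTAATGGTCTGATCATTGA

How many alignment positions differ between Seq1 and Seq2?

The sequences differ at positions 12 (T/C), 17 (C/G), 26 (C/T), 32 (A/T).
That gives 4 mismatches out of 35 aligned sites, so the Hamming distance is 4.

4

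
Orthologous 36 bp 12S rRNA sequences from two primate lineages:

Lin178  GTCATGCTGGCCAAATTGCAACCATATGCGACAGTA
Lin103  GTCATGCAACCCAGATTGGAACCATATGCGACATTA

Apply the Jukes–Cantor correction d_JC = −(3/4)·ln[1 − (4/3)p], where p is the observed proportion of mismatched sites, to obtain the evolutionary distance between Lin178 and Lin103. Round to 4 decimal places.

0.1885

Differing sites — 8:T/A; 9:G/A; 10:G/C; 14:A/G; 19:C/G; 34:G/T.
p = 6/36 = 0.166667.
d = −0.75 · ln(1 − (4/3)·0.166667) = −0.75 · ln(0.777777) = −0.75 · (-0.251315) = 0.1885.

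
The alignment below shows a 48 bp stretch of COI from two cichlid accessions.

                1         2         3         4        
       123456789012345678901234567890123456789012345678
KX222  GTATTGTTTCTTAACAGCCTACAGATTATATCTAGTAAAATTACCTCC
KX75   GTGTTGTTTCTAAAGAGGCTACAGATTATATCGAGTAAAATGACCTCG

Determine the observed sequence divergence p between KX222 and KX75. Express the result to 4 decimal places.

0.1458

Differing sites — 3:A/G; 12:T/A; 15:C/G; 18:C/G; 33:T/G; 42:T/G; 48:C/G.
There are 7 differences over 48 sites, so p = 7/48 = 0.1458.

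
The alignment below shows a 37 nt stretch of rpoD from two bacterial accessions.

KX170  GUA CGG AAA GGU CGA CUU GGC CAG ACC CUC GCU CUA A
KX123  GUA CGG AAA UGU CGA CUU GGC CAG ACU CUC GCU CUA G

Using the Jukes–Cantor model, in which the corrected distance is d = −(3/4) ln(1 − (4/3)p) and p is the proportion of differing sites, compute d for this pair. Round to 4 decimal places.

0.0858

The sequences differ at positions 10 (G/U), 27 (C/U), 37 (A/G).
p = 3/37 = 0.081081.
d = −0.75 · ln(1 − (4/3)·0.081081) = −0.75 · ln(0.891892) = −0.75 · (-0.114410) = 0.0858.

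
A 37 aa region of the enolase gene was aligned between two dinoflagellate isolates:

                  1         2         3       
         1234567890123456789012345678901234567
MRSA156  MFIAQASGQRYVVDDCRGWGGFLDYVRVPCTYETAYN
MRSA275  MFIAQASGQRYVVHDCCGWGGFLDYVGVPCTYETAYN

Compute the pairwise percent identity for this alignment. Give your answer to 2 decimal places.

91.89%

Differing sites — 14:D/H; 17:R/C; 27:R/G.
34 of the 37 sites match, so the percent identity is 34/37 × 100 = 91.89%.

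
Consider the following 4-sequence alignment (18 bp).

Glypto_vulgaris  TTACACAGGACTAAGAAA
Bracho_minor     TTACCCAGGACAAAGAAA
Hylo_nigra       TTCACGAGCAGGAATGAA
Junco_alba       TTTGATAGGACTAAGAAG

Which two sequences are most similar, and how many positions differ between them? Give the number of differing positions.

Pairwise Hamming distances:
  Glypto_vulgaris vs Bracho_minor: 2
  Glypto_vulgaris vs Hylo_nigra: 9
  Glypto_vulgaris vs Junco_alba: 4
  Bracho_minor vs Hylo_nigra: 8
  Bracho_minor vs Junco_alba: 6
  Hylo_nigra vs Junco_alba: 10
The smallest is 2, between Glypto_vulgaris and Bracho_minor.

2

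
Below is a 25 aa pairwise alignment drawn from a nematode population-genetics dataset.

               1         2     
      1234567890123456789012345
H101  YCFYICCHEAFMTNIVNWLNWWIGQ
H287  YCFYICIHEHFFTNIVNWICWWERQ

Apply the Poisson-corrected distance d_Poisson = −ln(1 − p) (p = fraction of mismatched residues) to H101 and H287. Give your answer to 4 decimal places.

Mismatches occur at site 7 (C↔I), site 10 (A↔H), site 12 (M↔F), site 19 (L↔I), site 20 (N↔C), site 23 (I↔E), site 24 (G↔R).
p = 7/25 = 0.280000.
d = −ln(1 − 0.280000) = −ln(0.720000) = 0.3285.

0.3285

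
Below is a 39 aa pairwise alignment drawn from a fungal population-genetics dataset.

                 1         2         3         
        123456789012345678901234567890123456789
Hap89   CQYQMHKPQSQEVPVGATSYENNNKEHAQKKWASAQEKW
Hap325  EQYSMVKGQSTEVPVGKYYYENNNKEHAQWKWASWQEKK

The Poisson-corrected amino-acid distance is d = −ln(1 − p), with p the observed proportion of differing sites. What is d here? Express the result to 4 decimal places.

Mismatches occur at site 1 (C↔E), site 4 (Q↔S), site 6 (H↔V), site 8 (P↔G), site 11 (Q↔T), site 17 (A↔K), site 18 (T↔Y), site 19 (S↔Y), site 30 (K↔W), site 35 (A↔W), site 39 (W↔K).
p = 11/39 = 0.282051.
d = −ln(1 − 0.282051) = −ln(0.717949) = 0.3314.

0.3314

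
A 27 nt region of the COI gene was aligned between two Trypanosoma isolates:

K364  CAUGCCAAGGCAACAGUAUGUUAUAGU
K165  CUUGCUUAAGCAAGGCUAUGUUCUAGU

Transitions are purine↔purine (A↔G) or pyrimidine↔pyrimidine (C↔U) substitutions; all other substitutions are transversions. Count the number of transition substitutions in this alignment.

3

Differing sites — 2:A/U (Tv); 6:C/U (Ti); 7:A/U (Tv); 9:G/A (Ti); 14:C/G (Tv); 15:A/G (Ti); 16:G/C (Tv); 23:A/C (Tv).
Of the 8 differences, 3 transitions and 5 transversions, so the answer is 3.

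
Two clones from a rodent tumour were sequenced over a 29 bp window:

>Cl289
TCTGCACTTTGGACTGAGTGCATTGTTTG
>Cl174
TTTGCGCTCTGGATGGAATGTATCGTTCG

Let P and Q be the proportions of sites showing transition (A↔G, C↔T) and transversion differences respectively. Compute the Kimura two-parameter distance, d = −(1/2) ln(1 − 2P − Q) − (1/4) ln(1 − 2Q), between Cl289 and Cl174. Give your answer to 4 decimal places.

0.4591

Differing sites — 2:C/T (Ti); 6:A/G (Ti); 9:T/C (Ti); 14:C/T (Ti); 15:T/G (Tv); 18:G/A (Ti); 21:C/T (Ti); 24:T/C (Ti); 28:T/C (Ti).
Of the 9 differences, 8 transitions and 1 transversion over 29 sites: P = 8/29 = 0.275862, Q = 1/29 = 0.034483.
d = −0.5·ln(0.413793) − 0.25·ln(0.931034) = −0.5·(-0.882389) − 0.25·(-0.071459) = 0.4591.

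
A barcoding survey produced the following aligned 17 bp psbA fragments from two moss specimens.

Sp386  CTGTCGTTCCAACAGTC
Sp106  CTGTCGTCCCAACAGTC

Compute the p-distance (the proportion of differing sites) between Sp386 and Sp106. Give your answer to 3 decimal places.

The sequences differ at position 8 (T/C).
There are 1 differences over 17 sites, so p = 1/17 = 0.059.

0.059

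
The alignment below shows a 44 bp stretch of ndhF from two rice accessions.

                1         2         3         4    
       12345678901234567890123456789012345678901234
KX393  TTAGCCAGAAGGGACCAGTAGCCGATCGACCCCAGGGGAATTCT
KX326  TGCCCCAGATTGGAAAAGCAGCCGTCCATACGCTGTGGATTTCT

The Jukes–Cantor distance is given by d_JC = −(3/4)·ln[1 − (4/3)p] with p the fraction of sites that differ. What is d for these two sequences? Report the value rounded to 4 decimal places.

0.5429

Differing sites — 2:T/G; 3:A/C; 4:G/C; 10:A/T; 11:G/T; 15:C/A; 16:C/A; 19:T/C; 25:A/T; 26:T/C; 28:G/A; 29:A/T; 30:C/A; 32:C/G; 34:A/T; 36:G/T; 40:A/T.
p = 17/44 = 0.386364.
d = −0.75 · ln(1 − (4/3)·0.386364) = −0.75 · ln(0.484848) = −0.75 · (-0.723920) = 0.5429.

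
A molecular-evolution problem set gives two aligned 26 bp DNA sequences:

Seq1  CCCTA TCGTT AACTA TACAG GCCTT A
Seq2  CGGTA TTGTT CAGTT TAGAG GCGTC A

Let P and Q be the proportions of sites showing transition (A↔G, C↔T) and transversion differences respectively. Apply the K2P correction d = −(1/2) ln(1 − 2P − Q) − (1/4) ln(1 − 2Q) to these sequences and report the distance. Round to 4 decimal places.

The sequences differ at positions 2 (C/G, transversion), 3 (C/G, transversion), 7 (C/T, transition), 11 (A/C, transversion), 13 (C/G, transversion), 15 (A/T, transversion), 18 (C/G, transversion), 23 (C/G, transversion), 25 (T/C, transition).
Of the 9 differences, 2 transitions and 7 transversions over 26 sites: P = 2/26 = 0.076923, Q = 7/26 = 0.269231.
d = −0.5·ln(0.576923) − 0.25·ln(0.461538) = −0.5·(-0.550046) − 0.25·(-0.773191) = 0.4683.

0.4683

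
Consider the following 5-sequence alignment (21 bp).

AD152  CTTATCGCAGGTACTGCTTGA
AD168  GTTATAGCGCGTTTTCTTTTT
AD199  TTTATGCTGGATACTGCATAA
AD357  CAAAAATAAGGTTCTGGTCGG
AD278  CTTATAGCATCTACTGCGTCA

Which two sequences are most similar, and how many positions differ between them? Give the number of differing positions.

Pairwise Hamming distances:
  AD152 vs AD168: 10
  AD152 vs AD199: 8
  AD152 vs AD357: 10
  AD152 vs AD278: 5
  AD168 vs AD199: 13
  AD168 vs AD357: 14
  AD168 vs AD278: 11
  AD199 vs AD357: 15
  AD199 vs AD278: 9
  AD357 vs AD278: 13
The smallest is 5, between AD152 and AD278.

5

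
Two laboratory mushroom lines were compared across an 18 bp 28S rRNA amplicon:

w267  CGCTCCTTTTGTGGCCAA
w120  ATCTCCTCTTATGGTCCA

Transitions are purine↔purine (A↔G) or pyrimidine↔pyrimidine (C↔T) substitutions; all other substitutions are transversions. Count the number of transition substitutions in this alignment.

3

The sequences differ at positions 1 (C/A, transversion), 2 (G/T, transversion), 8 (T/C, transition), 11 (G/A, transition), 15 (C/T, transition), 17 (A/C, transversion).
Of the 6 differences, 3 transitions and 3 transversions, so the answer is 3.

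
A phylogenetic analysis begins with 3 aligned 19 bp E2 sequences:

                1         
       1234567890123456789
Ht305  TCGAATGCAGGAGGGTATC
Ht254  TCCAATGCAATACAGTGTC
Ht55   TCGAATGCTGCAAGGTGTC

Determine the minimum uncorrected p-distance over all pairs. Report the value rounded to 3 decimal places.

Pairwise Hamming distances:
  Ht305 vs Ht254: 6
  Ht305 vs Ht55: 4
  Ht254 vs Ht55: 6
The smallest is 4 mismatches, between Ht305 and Ht55; p = 4/19 = 0.211.

0.211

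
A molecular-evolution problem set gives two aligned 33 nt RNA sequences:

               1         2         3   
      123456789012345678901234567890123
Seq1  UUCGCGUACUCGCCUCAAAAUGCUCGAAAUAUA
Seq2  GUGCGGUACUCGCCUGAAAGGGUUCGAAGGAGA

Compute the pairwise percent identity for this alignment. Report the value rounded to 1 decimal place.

66.7%

Differing sites — 1:U/G; 3:C/G; 4:G/C; 5:C/G; 16:C/G; 20:A/G; 21:U/G; 23:C/U; 29:A/G; 30:U/G; 32:U/G.
22 of the 33 sites match, so the percent identity is 22/33 × 100 = 66.7%.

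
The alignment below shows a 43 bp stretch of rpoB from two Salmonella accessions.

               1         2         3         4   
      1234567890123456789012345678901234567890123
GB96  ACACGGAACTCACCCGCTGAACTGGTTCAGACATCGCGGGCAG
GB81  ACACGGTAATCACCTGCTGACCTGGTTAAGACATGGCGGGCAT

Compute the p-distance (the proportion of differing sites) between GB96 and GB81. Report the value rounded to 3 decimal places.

0.163

Mismatches occur at site 7 (A/T), site 9 (C/A), site 15 (C/T), site 21 (A/C), site 28 (C/A), site 35 (C/G), site 43 (G/T).
There are 7 differences over 43 sites, so p = 7/43 = 0.163.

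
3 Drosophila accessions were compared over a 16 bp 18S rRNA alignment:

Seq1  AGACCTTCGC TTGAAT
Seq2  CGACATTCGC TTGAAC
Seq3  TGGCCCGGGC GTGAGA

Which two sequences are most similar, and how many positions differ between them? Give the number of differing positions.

Pairwise Hamming distances:
  Seq1 vs Seq2: 3
  Seq1 vs Seq3: 8
  Seq2 vs Seq3: 9
The smallest is 3, between Seq1 and Seq2.

3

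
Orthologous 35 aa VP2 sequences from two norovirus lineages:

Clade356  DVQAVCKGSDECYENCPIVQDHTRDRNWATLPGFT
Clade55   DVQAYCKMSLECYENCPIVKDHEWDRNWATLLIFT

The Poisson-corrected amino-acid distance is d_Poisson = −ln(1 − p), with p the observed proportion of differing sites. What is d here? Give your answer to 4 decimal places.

Differing sites — 5:V/Y; 8:G/M; 10:D/L; 20:Q/K; 23:T/E; 24:R/W; 32:P/L; 33:G/I.
p = 8/35 = 0.228571.
d = −ln(1 − 0.228571) = −ln(0.771429) = 0.2595.

0.2595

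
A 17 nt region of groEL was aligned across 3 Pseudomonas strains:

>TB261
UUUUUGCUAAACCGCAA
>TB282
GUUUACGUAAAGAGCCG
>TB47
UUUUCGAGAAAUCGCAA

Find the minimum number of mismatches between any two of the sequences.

4

Pairwise Hamming distances:
  TB261 vs TB282: 8
  TB261 vs TB47: 4
  TB282 vs TB47: 9
The smallest is 4, between TB261 and TB47.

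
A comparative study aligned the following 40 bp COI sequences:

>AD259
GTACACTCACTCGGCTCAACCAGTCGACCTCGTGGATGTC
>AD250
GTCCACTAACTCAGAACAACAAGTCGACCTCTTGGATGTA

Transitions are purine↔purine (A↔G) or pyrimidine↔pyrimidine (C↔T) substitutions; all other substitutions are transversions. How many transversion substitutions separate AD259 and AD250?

Differing sites — 3:A/C (Tv); 8:C/A (Tv); 13:G/A (Ti); 15:C/A (Tv); 16:T/A (Tv); 21:C/A (Tv); 32:G/T (Tv); 40:C/A (Tv).
Of the 8 differences, 1 transition and 7 transversions, so the answer is 7.

7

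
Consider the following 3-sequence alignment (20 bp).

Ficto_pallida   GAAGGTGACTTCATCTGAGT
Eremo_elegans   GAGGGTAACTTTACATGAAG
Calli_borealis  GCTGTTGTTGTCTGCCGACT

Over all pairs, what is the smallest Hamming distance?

7

Pairwise Hamming distances:
  Ficto_pallida vs Eremo_elegans: 7
  Ficto_pallida vs Calli_borealis: 10
  Eremo_elegans vs Calli_borealis: 14
The smallest is 7, between Ficto_pallida and Eremo_elegans.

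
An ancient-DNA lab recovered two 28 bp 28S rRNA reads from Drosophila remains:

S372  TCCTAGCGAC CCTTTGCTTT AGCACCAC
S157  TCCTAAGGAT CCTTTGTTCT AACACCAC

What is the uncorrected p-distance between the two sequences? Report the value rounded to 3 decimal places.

Differing sites — 6:G/A; 7:C/G; 10:C/T; 17:C/T; 19:T/C; 22:G/A.
There are 6 differences over 28 sites, so p = 6/28 = 0.214.

0.214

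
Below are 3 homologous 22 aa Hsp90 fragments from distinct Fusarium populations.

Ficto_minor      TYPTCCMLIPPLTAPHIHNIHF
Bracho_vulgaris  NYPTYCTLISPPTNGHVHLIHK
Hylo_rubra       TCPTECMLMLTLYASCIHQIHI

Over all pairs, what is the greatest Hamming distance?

Pairwise Hamming distances:
  Ficto_minor vs Bracho_vulgaris: 10
  Ficto_minor vs Hylo_rubra: 10
  Bracho_vulgaris vs Hylo_rubra: 15
The largest is 15, between Bracho_vulgaris and Hylo_rubra.

15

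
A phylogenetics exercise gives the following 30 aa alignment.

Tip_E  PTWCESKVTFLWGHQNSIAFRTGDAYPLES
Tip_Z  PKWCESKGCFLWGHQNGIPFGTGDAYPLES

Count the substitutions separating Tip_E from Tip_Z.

6

The sequences differ at positions 2 (T/K), 8 (V/G), 9 (T/C), 17 (S/G), 19 (A/P), 21 (R/G).
That gives 6 mismatches out of 30 aligned sites, so the Hamming distance is 6.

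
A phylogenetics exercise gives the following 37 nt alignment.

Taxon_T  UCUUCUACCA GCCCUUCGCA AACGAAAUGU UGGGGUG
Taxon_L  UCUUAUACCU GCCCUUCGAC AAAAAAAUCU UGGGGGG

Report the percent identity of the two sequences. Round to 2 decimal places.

78.38%

Mismatches occur at site 5 (C→A), site 10 (A→U), site 19 (C→A), site 20 (A→C), site 23 (C→A), site 24 (G→A), site 29 (G→C), site 36 (U→G).
29 of the 37 sites match, so the percent identity is 29/37 × 100 = 78.38%.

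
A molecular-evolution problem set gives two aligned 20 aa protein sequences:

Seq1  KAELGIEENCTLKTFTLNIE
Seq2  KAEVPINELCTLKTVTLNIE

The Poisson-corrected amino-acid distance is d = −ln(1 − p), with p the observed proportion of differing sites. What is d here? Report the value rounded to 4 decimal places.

0.2877

Differing sites — 4:L/V; 5:G/P; 7:E/N; 9:N/L; 15:F/V.
p = 5/20 = 0.250000.
d = −ln(1 − 0.250000) = −ln(0.750000) = 0.2877.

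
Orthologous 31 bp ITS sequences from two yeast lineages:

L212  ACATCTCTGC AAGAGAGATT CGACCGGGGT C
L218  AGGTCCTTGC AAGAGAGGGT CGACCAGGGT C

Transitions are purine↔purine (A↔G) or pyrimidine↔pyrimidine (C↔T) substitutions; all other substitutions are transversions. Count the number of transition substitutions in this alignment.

Mismatches occur at site 2 (C↔G, transversion), site 3 (A↔G, transition), site 6 (T↔C, transition), site 7 (C↔T, transition), site 18 (A↔G, transition), site 19 (T↔G, transversion), site 26 (G↔A, transition).
Of the 7 differences, 5 transitions and 2 transversions, so the answer is 5.

5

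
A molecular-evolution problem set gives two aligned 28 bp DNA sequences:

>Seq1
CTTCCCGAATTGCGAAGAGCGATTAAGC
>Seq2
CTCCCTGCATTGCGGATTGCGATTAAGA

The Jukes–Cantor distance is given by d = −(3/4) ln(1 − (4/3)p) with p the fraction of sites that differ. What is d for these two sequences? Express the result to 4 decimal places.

Mismatches occur at site 3 (T/C), site 6 (C/T), site 8 (A/C), site 15 (A/G), site 17 (G/T), site 18 (A/T), site 28 (C/A).
p = 7/28 = 0.250000.
d = −0.75 · ln(1 − (4/3)·0.250000) = −0.75 · ln(0.666667) = −0.75 · (-0.405465) = 0.3041.

0.3041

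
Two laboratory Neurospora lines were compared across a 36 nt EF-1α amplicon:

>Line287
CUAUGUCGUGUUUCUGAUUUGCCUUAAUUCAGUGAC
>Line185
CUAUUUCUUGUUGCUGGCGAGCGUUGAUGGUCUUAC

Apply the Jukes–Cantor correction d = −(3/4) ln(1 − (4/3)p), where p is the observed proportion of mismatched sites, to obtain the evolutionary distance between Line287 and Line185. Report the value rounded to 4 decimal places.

0.5482

Mismatches occur at site 5 (G→U), site 8 (G→U), site 13 (U→G), site 17 (A→G), site 18 (U→C), site 19 (U→G), site 20 (U→A), site 23 (C→G), site 26 (A→G), site 29 (U→G), site 30 (C→G), site 31 (A→U), site 32 (G→C), site 34 (G→U).
p = 14/36 = 0.388889.
d = −0.75 · ln(1 − (4/3)·0.388889) = −0.75 · ln(0.481481) = −0.75 · (-0.730889) = 0.5482.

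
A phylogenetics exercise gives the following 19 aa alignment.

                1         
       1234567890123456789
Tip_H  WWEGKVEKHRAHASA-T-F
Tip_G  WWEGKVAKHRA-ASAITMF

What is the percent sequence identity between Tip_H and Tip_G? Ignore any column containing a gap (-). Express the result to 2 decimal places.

Excluding the 3 gap columns leaves 16 comparable sites.
The sequences differ at position 7 (E/A).
15 of the 16 comparable sites match, so the percent identity is 15/16 × 100 = 93.75%.

93.75%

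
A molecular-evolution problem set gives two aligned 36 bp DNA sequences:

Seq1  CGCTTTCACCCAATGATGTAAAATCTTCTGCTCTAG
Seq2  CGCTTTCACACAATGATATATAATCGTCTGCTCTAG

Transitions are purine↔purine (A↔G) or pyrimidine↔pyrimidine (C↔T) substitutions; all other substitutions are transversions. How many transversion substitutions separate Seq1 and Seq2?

Differing sites — 10:C/A (Tv); 18:G/A (Ti); 21:A/T (Tv); 26:T/G (Tv).
Of the 4 differences, 1 transition and 3 transversions, so the answer is 3.

3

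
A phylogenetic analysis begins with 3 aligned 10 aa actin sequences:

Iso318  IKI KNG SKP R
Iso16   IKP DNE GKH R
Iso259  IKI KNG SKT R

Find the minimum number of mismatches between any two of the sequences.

1

Pairwise Hamming distances:
  Iso318 vs Iso16: 5
  Iso318 vs Iso259: 1
  Iso16 vs Iso259: 5
The smallest is 1, between Iso318 and Iso259.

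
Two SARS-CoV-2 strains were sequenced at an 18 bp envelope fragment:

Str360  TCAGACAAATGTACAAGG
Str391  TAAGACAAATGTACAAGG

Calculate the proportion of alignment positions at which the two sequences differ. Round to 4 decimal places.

The sequences differ at position 2 (C/A).
There are 1 differences over 18 sites, so p = 1/18 = 0.0556.

0.0556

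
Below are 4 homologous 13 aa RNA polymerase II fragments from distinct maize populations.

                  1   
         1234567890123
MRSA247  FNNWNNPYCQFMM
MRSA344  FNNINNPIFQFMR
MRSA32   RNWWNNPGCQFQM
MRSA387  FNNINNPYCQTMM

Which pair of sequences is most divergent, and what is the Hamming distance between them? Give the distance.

7

Pairwise Hamming distances:
  MRSA247 vs MRSA344: 4
  MRSA247 vs MRSA32: 4
  MRSA247 vs MRSA387: 2
  MRSA344 vs MRSA32: 7
  MRSA344 vs MRSA387: 4
  MRSA32 vs MRSA387: 6
The largest is 7, between MRSA344 and MRSA32.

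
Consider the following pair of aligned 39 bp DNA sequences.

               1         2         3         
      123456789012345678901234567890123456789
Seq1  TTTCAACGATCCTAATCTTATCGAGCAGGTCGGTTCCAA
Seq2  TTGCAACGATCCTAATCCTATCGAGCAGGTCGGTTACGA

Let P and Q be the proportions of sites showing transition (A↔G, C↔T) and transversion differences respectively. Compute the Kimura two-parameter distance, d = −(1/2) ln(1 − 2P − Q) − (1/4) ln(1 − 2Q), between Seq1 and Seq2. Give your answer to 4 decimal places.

Mismatches occur at site 3 (T↔G, transversion), site 18 (T↔C, transition), site 36 (C↔A, transversion), site 38 (A↔G, transition).
Of the 4 differences, 2 transitions and 2 transversions over 39 sites: P = 2/39 = 0.051282, Q = 2/39 = 0.051282.
d = −0.5·ln(0.846154) − 0.25·ln(0.897436) = −0.5·(-0.167054) − 0.25·(-0.108213) = 0.1106.

0.1106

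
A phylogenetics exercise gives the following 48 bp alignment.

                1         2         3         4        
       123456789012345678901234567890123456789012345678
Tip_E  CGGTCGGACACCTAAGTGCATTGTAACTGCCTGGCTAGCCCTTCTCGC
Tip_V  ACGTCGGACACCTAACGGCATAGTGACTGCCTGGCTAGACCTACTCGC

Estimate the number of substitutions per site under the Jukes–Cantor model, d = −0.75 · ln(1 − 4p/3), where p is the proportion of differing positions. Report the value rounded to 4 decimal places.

0.1885

The sequences differ at positions 1 (C/A), 2 (G/C), 16 (G/C), 17 (T/G), 22 (T/A), 25 (A/G), 39 (C/A), 43 (T/A).
p = 8/48 = 0.166667.
d = −0.75 · ln(1 − (4/3)·0.166667) = −0.75 · ln(0.777777) = −0.75 · (-0.251315) = 0.1885.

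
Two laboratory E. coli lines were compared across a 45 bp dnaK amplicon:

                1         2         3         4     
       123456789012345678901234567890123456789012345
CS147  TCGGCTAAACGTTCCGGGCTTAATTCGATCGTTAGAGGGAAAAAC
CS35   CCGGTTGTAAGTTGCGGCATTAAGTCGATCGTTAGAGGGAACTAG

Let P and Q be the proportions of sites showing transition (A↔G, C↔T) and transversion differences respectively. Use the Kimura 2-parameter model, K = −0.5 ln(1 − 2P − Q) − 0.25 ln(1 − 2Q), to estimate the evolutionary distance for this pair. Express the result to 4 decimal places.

Mismatches occur at site 1 (T↔C, transition), site 5 (C↔T, transition), site 7 (A↔G, transition), site 8 (A↔T, transversion), site 10 (C↔A, transversion), site 14 (C↔G, transversion), site 18 (G↔C, transversion), site 19 (C↔A, transversion), site 24 (T↔G, transversion), site 42 (A↔C, transversion), site 43 (A↔T, transversion), site 45 (C↔G, transversion).
Of the 12 differences, 3 transitions and 9 transversions over 45 sites: P = 3/45 = 0.066667, Q = 9/45 = 0.200000.
d = −0.5·ln(0.666666) − 0.25·ln(0.600000) = −0.5·(-0.405466) − 0.25·(-0.510826) = 0.3304.

0.3304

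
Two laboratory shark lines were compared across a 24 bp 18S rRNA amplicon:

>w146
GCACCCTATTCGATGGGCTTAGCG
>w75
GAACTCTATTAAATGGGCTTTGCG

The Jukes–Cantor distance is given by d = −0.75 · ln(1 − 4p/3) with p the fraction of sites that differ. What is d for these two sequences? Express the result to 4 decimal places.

The sequences differ at positions 2 (C/A), 5 (C/T), 11 (C/A), 12 (G/A), 21 (A/T).
p = 5/24 = 0.208333.
d = −0.75 · ln(1 − (4/3)·0.208333) = −0.75 · ln(0.722223) = −0.75 · (-0.325421) = 0.2441.

0.2441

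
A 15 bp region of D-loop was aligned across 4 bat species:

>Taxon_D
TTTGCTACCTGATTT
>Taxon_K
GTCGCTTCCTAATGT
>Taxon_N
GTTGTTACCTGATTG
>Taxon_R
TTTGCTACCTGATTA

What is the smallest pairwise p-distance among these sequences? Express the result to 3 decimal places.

0.067

Pairwise Hamming distances:
  Taxon_D vs Taxon_K: 5
  Taxon_D vs Taxon_N: 3
  Taxon_D vs Taxon_R: 1
  Taxon_K vs Taxon_N: 6
  Taxon_K vs Taxon_R: 6
  Taxon_N vs Taxon_R: 3
The smallest is 1 mismatch, between Taxon_D and Taxon_R; p = 1/15 = 0.067.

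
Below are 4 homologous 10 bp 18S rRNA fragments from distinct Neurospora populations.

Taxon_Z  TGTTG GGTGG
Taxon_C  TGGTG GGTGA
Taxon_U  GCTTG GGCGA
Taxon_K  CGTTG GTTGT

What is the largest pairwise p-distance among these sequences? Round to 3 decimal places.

Pairwise Hamming distances:
  Taxon_Z vs Taxon_C: 2
  Taxon_Z vs Taxon_U: 4
  Taxon_Z vs Taxon_K: 3
  Taxon_C vs Taxon_U: 4
  Taxon_C vs Taxon_K: 4
  Taxon_U vs Taxon_K: 5
The largest is 5 mismatches, between Taxon_U and Taxon_K; p = 5/10 = 0.500.

0.500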